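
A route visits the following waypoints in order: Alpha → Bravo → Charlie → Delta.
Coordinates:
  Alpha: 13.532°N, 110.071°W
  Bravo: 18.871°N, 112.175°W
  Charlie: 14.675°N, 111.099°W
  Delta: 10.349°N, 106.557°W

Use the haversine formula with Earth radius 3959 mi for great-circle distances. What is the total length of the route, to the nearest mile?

Leg distances:
Alpha→Bravo: 394.4 mi  (cumulative 394.4 mi)
Bravo→Charlie: 298.5 mi  (cumulative 693.0 mi)
Charlie→Delta: 428.0 mi  (cumulative 1120.9 mi)
Total route length ≈ 1121 mi.

1121 mi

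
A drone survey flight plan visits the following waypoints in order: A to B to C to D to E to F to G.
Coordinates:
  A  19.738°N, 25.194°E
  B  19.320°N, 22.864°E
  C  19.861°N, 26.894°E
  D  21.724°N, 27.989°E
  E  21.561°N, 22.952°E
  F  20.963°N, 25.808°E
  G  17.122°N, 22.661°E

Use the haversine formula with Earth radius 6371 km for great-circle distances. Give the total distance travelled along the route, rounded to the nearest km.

Leg distances:
A→B: 248.6 km  (cumulative 248.6 km)
B→C: 426.4 km  (cumulative 675.0 km)
C→D: 236.4 km  (cumulative 911.4 km)
D→E: 520.9 km  (cumulative 1432.3 km)
E→F: 303.3 km  (cumulative 1735.6 km)
F→G: 540.2 km  (cumulative 2275.7 km)
Total route length ≈ 2276 km.

2276 km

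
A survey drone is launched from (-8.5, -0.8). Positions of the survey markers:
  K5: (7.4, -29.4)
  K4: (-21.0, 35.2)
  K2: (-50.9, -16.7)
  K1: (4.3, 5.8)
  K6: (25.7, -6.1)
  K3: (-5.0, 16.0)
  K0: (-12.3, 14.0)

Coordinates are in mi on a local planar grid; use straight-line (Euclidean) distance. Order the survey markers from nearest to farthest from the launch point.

Computing each straight-line distance from (-8.5, -0.8):
K1 (4.3, 5.8): 14.4 mi
K0 (-12.3, 14.0): 15.3 mi
K3 (-5.0, 16.0): 17.2 mi
K5 (7.4, -29.4): 32.7 mi
K6 (25.7, -6.1): 34.6 mi
K4 (-21.0, 35.2): 38.1 mi
K2 (-50.9, -16.7): 45.3 mi

K1, K0, K3, K5, K6, K4, K2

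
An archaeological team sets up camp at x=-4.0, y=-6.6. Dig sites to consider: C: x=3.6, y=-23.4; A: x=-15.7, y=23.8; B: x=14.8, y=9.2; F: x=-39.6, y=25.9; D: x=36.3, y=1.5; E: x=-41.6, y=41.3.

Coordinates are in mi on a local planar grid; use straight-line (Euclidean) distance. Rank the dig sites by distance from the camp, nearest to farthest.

Distances from the camp:
C x=3.6, y=-23.4: 18.4 mi
B x=14.8, y=9.2: 24.6 mi
A x=-15.7, y=23.8: 32.6 mi
D x=36.3, y=1.5: 41.1 mi
F x=-39.6, y=25.9: 48.2 mi
E x=-41.6, y=41.3: 60.9 mi

C, B, A, D, F, E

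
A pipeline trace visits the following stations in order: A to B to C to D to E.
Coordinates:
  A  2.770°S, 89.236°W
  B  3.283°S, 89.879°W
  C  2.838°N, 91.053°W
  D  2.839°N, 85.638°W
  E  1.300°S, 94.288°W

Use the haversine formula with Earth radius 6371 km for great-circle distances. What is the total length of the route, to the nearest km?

2452 km

Leg distances:
A→B: 91.4 km  (cumulative 91.4 km)
B→C: 693.0 km  (cumulative 784.4 km)
C→D: 601.4 km  (cumulative 1385.8 km)
D→E: 1066.0 km  (cumulative 2451.8 km)
Total route length ≈ 2452 km.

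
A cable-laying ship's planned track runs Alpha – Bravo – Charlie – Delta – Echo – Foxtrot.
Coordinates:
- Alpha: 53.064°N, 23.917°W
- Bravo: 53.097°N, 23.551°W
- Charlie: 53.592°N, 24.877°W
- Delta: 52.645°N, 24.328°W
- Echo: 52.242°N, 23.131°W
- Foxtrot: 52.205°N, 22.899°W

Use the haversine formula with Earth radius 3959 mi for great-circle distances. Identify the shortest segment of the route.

Leg distances:
Alpha→Bravo: 15.4 mi
Bravo→Charlie: 64.5 mi
Charlie→Delta: 69.3 mi
Delta→Echo: 57.6 mi
Echo→Foxtrot: 10.1 mi
The shortest leg is Echo–Foxtrot at 10.1 mi.

Echo–Foxtrot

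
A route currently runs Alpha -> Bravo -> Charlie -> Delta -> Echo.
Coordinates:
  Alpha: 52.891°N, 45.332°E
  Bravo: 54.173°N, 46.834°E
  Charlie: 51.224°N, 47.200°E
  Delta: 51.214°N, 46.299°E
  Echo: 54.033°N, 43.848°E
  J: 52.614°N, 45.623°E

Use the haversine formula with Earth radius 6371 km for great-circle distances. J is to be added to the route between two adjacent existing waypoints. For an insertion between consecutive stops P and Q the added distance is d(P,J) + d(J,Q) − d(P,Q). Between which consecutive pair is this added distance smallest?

between Delta and Echo

Added distance for inserting J between each consecutive pair:
Alpha–Bravo: 53.8 km
Bravo–Charlie: 50.8 km
Charlie–Delta: 288.3 km
Delta–Echo: 5.0 km
Smallest added distance is 5.0 km, inserting between Delta and Echo.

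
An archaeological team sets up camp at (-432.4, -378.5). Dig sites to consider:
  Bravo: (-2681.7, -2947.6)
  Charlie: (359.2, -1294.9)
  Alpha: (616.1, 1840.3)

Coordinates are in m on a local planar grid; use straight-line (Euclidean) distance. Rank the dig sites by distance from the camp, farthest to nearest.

Bravo, Alpha, Charlie

Distance from the camp at (-432.4, -378.5) to each:
Bravo (-2681.7, -2947.6): 3414.6 m
Alpha (616.1, 1840.3): 2454.1 m
Charlie (359.2, -1294.9): 1211.0 m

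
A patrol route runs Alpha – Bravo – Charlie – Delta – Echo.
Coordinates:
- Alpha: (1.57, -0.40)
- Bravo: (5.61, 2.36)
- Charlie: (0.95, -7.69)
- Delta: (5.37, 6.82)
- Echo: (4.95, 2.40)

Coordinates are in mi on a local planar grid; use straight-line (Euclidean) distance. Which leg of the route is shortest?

Delta–Echo

Leg distances:
Alpha→Bravo: 4.9 mi
Bravo→Charlie: 11.1 mi
Charlie→Delta: 15.2 mi
Delta→Echo: 4.4 mi
The shortest leg is Delta–Echo at 4.4 mi.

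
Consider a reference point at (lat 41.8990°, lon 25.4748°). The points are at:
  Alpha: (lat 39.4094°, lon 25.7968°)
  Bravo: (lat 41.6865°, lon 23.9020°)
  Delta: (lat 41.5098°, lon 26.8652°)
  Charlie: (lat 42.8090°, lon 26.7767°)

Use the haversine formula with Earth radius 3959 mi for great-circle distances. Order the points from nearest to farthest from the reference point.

Delta, Bravo, Charlie, Alpha

Distances from the reference point:
Delta (lat 41.5098°, lon 26.8652°): 76.6 mi
Bravo (lat 41.6865°, lon 23.9020°): 82.3 mi
Charlie (lat 42.8090°, lon 26.7767°): 91.5 mi
Alpha (lat 39.4094°, lon 25.7968°): 172.9 mi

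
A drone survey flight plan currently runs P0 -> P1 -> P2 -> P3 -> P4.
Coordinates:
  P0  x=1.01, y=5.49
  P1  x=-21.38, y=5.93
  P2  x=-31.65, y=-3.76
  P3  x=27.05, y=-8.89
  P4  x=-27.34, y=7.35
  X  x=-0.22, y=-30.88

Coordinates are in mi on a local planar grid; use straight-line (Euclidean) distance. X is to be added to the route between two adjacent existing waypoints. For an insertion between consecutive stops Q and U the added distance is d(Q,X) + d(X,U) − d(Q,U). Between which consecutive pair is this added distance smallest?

between P2 and P3

Added distance for inserting X between each consecutive pair:
P0–P1: 56.5 mi
P1–P2: 69.9 mi
P2–P3: 17.6 mi
P3–P4: 25.1 mi
Smallest added distance is 17.6 mi, inserting between P2 and P3.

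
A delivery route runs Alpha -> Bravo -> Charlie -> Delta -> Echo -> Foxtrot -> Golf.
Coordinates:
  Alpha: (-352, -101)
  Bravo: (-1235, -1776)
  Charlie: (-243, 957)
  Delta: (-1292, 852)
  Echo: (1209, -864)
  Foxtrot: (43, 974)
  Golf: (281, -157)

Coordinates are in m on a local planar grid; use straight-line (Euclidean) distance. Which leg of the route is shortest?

Charlie–Delta

Leg distances:
Alpha→Bravo: 1893.5 m
Bravo→Charlie: 2907.5 m
Charlie→Delta: 1054.2 m
Delta→Echo: 3033.1 m
Echo→Foxtrot: 2176.6 m
Foxtrot→Golf: 1155.8 m
The shortest leg is Charlie–Delta at 1054.2 m.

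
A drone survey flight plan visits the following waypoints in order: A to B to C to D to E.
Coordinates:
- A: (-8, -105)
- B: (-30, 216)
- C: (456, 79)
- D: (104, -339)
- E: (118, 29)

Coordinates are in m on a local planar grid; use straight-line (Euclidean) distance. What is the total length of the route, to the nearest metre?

1741 m

Leg distances:
A→B: 321.8 m  (cumulative 321.8 m)
B→C: 504.9 m  (cumulative 826.7 m)
C→D: 546.5 m  (cumulative 1373.2 m)
D→E: 368.3 m  (cumulative 1741.4 m)
Total route length ≈ 1741 m.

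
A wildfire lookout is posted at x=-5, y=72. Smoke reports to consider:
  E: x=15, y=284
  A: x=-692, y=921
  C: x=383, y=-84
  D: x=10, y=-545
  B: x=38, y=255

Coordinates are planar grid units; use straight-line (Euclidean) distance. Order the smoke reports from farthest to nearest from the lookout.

Computing each straight-line distance from x=-5, y=72:
A x=-692, y=921: 1092.1
D x=10, y=-545: 617.2
C x=383, y=-84: 418.2
E x=15, y=284: 212.9
B x=38, y=255: 188.0

A, D, C, E, B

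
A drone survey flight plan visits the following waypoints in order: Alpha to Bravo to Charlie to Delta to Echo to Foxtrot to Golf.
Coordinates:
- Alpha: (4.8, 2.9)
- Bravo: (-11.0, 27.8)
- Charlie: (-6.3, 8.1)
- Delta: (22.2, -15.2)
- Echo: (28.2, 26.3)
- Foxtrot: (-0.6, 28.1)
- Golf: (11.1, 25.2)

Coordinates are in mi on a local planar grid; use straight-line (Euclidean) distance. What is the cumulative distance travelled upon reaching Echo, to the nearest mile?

128 mi

Leg distances:
Alpha→Bravo: 29.5 mi  (cumulative 29.5 mi)
Bravo→Charlie: 20.3 mi  (cumulative 49.7 mi)
Charlie→Delta: 36.8 mi  (cumulative 86.6 mi)
Delta→Echo: 41.9 mi  (cumulative 128.5 mi)
Cumulative distance at Echo ≈ 128 mi.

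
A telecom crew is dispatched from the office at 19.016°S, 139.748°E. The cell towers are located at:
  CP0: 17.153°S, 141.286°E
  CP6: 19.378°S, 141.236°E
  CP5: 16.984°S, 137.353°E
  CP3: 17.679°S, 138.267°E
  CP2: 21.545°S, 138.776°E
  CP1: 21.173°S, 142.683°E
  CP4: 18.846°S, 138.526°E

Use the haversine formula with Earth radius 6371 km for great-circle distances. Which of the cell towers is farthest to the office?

Distances from the office (19.016°S, 139.748°E):
CP1: 389.2 km
CP5: 339.4 km
CP2: 298.9 km
CP0: 263.3 km
CP3: 215.7 km
CP6: 161.4 km
CP4: 129.9 km
The farthest is CP1 at 389.2 km.

CP1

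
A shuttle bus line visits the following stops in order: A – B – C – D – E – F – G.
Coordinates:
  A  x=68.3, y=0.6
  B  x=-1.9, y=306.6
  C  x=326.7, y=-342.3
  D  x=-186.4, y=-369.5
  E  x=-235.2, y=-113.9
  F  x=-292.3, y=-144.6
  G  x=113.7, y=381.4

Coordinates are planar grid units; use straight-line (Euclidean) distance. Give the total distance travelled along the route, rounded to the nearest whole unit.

Leg distances:
A→B: 313.9  (cumulative 313.9)
B→C: 727.4  (cumulative 1041.3)
C→D: 513.8  (cumulative 1555.1)
D→E: 260.2  (cumulative 1815.3)
E→F: 64.8  (cumulative 1880.2)
F→G: 664.5  (cumulative 2544.6)
Total route length ≈ 2545.

2545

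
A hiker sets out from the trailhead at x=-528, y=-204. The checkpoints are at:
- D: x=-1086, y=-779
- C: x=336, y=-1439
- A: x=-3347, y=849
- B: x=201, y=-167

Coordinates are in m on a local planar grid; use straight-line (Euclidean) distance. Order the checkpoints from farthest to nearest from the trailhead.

A, C, D, B

Distance from the trailhead at x=-528, y=-204 to each:
A x=-3347, y=849: 3009.2 m
C x=336, y=-1439: 1507.2 m
D x=-1086, y=-779: 801.2 m
B x=201, y=-167: 729.9 m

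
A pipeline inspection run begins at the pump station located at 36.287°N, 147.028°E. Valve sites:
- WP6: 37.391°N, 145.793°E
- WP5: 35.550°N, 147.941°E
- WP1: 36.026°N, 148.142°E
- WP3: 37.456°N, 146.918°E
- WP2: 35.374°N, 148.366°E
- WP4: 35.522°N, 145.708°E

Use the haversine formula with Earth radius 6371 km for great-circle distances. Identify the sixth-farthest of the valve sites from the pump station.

WP1

Distances from the pump station (36.287°N, 147.028°E):
WP6: 164.8 km
WP2: 157.7 km
WP4: 146.2 km
WP3: 130.4 km
WP5: 116.1 km
WP1: 104.1 km
The sixth-farthest is WP1 at 104.1 km.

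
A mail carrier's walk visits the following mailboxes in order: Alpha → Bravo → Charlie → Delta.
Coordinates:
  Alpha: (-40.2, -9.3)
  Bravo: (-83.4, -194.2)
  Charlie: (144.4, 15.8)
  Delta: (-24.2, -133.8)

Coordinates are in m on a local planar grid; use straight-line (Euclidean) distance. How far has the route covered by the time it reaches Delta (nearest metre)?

725 m

Leg distances:
Alpha→Bravo: 189.9 m  (cumulative 189.9 m)
Bravo→Charlie: 309.8 m  (cumulative 499.7 m)
Charlie→Delta: 225.4 m  (cumulative 725.1 m)
Cumulative distance at Delta ≈ 725 m.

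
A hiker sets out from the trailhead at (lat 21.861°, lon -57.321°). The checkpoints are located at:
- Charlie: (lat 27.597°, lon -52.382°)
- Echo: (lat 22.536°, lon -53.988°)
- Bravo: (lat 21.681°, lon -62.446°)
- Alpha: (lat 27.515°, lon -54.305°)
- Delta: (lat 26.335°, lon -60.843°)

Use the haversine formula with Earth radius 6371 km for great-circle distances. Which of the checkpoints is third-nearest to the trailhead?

Delta

Distance to each, sorted:
Echo: 351.2 km
Bravo: 529.6 km
Delta: 612.5 km
Alpha: 698.6 km
Charlie: 809.5 km
The third-nearest is Delta at 612.5 km.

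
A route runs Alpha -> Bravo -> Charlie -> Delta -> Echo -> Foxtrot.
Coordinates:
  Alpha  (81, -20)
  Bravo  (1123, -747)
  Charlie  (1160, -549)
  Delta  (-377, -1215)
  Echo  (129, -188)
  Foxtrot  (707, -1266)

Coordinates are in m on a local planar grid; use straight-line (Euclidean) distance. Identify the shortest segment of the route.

Bravo–Charlie

Leg distances:
Alpha→Bravo: 1270.5 m
Bravo→Charlie: 201.4 m
Charlie→Delta: 1675.1 m
Delta→Echo: 1144.9 m
Echo→Foxtrot: 1223.2 m
The shortest leg is Bravo–Charlie at 201.4 m.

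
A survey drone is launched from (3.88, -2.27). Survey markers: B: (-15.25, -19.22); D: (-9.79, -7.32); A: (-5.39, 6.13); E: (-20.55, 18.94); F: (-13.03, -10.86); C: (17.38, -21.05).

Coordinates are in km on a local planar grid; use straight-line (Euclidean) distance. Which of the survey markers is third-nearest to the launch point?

Distance to each, sorted:
A: 12.5 km
D: 14.6 km
F: 19.0 km
C: 23.1 km
B: 25.6 km
E: 32.4 km
The third-nearest is F at 19.0 km.

F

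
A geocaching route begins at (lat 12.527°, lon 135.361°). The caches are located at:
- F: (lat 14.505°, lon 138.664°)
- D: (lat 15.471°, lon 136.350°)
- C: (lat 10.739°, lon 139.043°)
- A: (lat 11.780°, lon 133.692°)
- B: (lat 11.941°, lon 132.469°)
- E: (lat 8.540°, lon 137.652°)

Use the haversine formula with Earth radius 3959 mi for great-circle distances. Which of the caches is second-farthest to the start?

Distances from the start ((lat 12.527°, lon 135.361°)):
E: 316.4 mi
C: 278.1 mi
F: 260.6 mi
D: 214.0 mi
B: 199.4 mi
A: 124.0 mi
The second-farthest is C at 278.1 mi.

C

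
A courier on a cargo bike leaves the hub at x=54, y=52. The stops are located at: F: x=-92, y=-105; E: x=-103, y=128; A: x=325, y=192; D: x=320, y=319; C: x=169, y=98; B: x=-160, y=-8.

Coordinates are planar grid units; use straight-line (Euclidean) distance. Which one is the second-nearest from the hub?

E

Distance to each, sorted:
C: 123.9
E: 174.4
F: 214.4
B: 222.3
A: 305.0
D: 376.9
The second-nearest is E at 174.4.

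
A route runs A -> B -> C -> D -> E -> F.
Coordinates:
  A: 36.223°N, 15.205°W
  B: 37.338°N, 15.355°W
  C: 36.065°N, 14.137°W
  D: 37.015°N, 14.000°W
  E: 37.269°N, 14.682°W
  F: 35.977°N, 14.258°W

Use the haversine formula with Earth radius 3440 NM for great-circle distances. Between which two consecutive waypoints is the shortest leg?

Leg distances:
A→B: 67.3 NM
B→C: 96.3 NM
C→D: 57.4 NM
D→E: 36.0 NM
E→F: 80.2 NM
The shortest leg is D–E at 36.0 NM.

D–E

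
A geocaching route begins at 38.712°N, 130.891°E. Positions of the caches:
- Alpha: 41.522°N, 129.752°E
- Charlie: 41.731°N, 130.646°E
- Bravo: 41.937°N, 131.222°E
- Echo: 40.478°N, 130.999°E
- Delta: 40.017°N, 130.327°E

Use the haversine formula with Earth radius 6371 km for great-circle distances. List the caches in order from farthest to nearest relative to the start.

Bravo, Charlie, Alpha, Echo, Delta

Distances from the start:
Bravo 41.937°N, 131.222°E: 359.7 km
Charlie 41.731°N, 130.646°E: 336.3 km
Alpha 41.522°N, 129.752°E: 327.1 km
Echo 40.478°N, 130.999°E: 196.6 km
Delta 40.017°N, 130.327°E: 153.0 km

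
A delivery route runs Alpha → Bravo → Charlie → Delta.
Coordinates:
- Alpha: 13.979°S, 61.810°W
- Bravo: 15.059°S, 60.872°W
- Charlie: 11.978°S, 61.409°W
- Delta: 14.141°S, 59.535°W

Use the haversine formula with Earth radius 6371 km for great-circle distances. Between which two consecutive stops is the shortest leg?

Alpha–Bravo

Leg distances:
Alpha→Bravo: 156.9 km
Bravo→Charlie: 347.5 km
Charlie→Delta: 314.7 km
The shortest leg is Alpha–Bravo at 156.9 km.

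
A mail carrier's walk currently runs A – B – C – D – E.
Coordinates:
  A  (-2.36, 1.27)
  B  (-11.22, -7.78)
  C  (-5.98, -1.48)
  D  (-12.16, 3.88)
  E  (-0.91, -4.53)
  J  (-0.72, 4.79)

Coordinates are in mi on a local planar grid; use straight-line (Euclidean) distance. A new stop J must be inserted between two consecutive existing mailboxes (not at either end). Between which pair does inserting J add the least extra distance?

Added distance for inserting J between each consecutive pair:
A–B: 7.6 mi
B–C: 16.4 mi
C–D: 11.5 mi
D–E: 6.8 mi
Smallest added distance is 6.8 mi, inserting between D and E.

between D and E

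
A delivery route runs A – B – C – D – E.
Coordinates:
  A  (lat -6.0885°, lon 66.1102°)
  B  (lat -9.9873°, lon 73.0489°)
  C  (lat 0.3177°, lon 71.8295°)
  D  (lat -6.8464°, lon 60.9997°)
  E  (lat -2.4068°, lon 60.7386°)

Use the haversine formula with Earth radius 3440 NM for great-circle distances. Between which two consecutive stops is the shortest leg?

Leg distances:
A→B: 474.2 NM
B→C: 623.0 NM
C→D: 778.4 NM
D→E: 267.0 NM
The shortest leg is D–E at 267.0 NM.

D–E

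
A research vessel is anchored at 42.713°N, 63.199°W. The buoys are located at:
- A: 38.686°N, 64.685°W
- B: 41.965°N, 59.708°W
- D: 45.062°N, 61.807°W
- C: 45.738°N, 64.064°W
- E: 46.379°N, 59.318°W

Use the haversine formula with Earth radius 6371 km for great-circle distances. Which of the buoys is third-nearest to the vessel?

Distances from the vessel (42.713°N, 63.199°W):
D: 284.0 km
B: 298.7 km
C: 343.3 km
A: 465.0 km
E: 510.5 km
The third-nearest is C at 343.3 km.

C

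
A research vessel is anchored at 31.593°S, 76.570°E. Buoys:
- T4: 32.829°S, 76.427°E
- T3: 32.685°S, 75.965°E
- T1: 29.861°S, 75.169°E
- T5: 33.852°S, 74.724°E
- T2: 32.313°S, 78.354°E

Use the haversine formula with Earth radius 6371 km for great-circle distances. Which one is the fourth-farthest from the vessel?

T4

Distance to each, sorted:
T5: 304.8 km
T1: 234.6 km
T2: 186.4 km
T4: 138.1 km
T3: 134.1 km
The fourth-farthest is T4 at 138.1 km.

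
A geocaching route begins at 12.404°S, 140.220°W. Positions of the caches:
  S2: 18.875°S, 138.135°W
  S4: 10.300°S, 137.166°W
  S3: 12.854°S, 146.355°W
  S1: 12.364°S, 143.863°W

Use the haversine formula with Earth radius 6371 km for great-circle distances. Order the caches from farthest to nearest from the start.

S2, S3, S4, S1

Distances from the start:
S2 18.875°S, 138.135°W: 753.3 km
S3 12.854°S, 146.355°W: 667.5 km
S4 10.300°S, 137.166°W: 406.9 km
S1 12.364°S, 143.863°W: 395.7 km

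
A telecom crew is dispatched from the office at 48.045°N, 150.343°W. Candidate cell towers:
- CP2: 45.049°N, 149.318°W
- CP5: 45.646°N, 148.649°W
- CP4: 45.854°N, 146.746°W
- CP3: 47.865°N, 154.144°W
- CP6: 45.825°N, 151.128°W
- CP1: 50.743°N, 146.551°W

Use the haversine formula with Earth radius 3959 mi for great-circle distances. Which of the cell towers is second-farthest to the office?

Distance to each, sorted:
CP1: 252.6 mi
CP4: 227.3 mi
CP2: 212.7 mi
CP5: 184.1 mi
CP3: 176.3 mi
CP6: 157.8 mi
The second-farthest is CP4 at 227.3 mi.

CP4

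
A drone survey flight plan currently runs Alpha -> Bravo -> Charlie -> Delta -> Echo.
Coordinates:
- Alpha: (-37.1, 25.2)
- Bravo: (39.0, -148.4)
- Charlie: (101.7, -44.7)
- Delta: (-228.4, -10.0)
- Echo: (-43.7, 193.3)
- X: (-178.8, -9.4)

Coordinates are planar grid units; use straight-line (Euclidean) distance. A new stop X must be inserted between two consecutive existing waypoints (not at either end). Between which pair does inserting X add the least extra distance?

Added distance for inserting X between each consecutive pair:
Alpha–Bravo: 214.7
Bravo–Charlie: 419.9
Charlie–Delta: 0.4
Delta–Echo: 18.5
Smallest added distance is 0.4, inserting between Charlie and Delta.

between Charlie and Delta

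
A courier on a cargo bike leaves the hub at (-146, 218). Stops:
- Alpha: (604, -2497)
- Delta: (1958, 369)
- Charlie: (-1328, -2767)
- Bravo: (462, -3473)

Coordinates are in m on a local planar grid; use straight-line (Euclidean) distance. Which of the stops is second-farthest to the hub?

Charlie

Distance to each, sorted:
Bravo: 3740.7 m
Charlie: 3210.5 m
Alpha: 2816.7 m
Delta: 2109.4 m
The second-farthest is Charlie at 3210.5 m.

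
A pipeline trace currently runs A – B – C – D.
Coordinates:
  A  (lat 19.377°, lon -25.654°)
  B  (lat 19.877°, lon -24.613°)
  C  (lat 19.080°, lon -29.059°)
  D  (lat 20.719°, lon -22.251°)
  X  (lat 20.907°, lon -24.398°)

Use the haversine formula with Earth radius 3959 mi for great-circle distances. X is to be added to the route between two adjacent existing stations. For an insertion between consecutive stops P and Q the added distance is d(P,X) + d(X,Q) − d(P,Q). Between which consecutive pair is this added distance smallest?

Added distance for inserting X between each consecutive pair:
A–B: 129.9 mi
B–C: 105.6 mi
C–D: 10.6 mi
Smallest added distance is 10.6 mi, inserting between C and D.

between C and D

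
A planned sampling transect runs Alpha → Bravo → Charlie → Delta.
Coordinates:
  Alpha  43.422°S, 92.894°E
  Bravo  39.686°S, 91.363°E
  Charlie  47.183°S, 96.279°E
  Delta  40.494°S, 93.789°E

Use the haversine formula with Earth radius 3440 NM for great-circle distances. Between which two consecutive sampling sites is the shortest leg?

Alpha–Bravo

Leg distances:
Alpha→Bravo: 234.6 NM
Bravo→Charlie: 498.3 NM
Charlie→Delta: 415.8 NM
The shortest leg is Alpha–Bravo at 234.6 NM.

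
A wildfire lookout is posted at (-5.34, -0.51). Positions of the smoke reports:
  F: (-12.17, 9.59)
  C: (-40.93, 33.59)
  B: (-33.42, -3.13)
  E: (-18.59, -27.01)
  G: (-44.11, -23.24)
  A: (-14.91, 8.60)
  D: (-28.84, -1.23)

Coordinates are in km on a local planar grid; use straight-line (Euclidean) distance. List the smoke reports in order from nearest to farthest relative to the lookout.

F, A, D, B, E, G, C

Computing each straight-line distance from (-5.34, -0.51):
F (-12.17, 9.59): 12.2 km
A (-14.91, 8.60): 13.2 km
D (-28.84, -1.23): 23.5 km
B (-33.42, -3.13): 28.2 km
E (-18.59, -27.01): 29.6 km
G (-44.11, -23.24): 44.9 km
C (-40.93, 33.59): 49.3 km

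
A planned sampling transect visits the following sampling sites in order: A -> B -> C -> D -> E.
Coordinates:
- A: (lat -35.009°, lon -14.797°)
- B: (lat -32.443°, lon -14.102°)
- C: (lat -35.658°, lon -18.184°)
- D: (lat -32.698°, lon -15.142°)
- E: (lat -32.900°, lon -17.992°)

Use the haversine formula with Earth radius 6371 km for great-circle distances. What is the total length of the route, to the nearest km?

Leg distances:
A→B: 292.5 km  (cumulative 292.5 km)
B→C: 518.8 km  (cumulative 811.2 km)
C→D: 432.0 km  (cumulative 1243.2 km)
D→E: 267.3 km  (cumulative 1510.5 km)
Total route length ≈ 1511 km.

1511 km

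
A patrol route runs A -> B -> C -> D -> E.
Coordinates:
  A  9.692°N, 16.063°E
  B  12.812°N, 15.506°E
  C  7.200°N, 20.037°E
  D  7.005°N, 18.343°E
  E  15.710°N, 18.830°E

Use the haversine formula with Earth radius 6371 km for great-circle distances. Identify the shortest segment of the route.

Leg distances:
A→B: 352.2 km
B→C: 797.1 km
C→D: 188.2 km
D→E: 969.4 km
The shortest leg is C–D at 188.2 km.

C–D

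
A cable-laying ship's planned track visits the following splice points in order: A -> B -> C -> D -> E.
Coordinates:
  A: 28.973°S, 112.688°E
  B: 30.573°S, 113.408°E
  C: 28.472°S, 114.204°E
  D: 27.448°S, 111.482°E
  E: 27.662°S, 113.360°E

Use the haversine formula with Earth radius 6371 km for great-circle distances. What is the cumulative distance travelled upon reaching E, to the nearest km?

914 km

Leg distances:
A→B: 191.0 km  (cumulative 191.0 km)
B→C: 246.0 km  (cumulative 437.0 km)
C→D: 290.6 km  (cumulative 727.6 km)
D→E: 186.7 km  (cumulative 914.2 km)
Cumulative distance at E ≈ 914 km.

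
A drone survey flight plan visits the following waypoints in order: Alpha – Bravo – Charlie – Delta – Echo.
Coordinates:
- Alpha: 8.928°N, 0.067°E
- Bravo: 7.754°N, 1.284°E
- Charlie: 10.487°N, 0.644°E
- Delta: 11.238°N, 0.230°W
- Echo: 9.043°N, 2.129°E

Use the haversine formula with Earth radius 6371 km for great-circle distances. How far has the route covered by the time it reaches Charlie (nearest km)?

499 km

Leg distances:
Alpha→Bravo: 187.0 km  (cumulative 187.0 km)
Bravo→Charlie: 311.9 km  (cumulative 498.9 km)
Cumulative distance at Charlie ≈ 499 km.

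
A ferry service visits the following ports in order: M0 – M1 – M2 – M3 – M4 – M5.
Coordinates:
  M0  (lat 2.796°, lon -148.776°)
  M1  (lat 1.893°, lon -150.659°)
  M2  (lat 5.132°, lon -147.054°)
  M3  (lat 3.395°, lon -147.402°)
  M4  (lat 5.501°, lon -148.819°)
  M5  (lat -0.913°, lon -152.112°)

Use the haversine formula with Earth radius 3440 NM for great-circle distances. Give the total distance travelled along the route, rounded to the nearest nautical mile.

1107 NM

Leg distances:
M0→M1: 125.3 NM  (cumulative 125.3 NM)
M1→M2: 290.6 NM  (cumulative 415.9 NM)
M2→M3: 106.3 NM  (cumulative 522.3 NM)
M3→M4: 152.3 NM  (cumulative 674.5 NM)
M4→M5: 432.8 NM  (cumulative 1107.3 NM)
Total route length ≈ 1107 NM.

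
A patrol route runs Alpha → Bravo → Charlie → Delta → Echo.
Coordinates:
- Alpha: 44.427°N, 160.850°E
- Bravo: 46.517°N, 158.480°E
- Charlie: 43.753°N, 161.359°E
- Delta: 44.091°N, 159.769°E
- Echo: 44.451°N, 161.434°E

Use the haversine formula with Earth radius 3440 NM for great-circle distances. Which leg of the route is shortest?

Leg distances:
Alpha→Bravo: 160.3 NM
Bravo→Charlie: 205.9 NM
Charlie→Delta: 71.7 NM
Delta→Echo: 74.8 NM
The shortest leg is Charlie–Delta at 71.7 NM.

Charlie–Delta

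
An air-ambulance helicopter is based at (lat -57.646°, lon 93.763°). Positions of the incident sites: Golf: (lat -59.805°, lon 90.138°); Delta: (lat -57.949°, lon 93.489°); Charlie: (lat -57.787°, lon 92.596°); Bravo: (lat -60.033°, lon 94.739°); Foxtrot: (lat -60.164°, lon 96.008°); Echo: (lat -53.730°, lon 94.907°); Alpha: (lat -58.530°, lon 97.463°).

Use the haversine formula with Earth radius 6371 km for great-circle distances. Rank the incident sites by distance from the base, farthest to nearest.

Echo, Golf, Foxtrot, Bravo, Alpha, Charlie, Delta

Distances from the base:
Echo (lat -53.730°, lon 94.907°): 441.3 km
Golf (lat -59.805°, lon 90.138°): 318.4 km
Foxtrot (lat -60.164°, lon 96.008°): 308.2 km
Bravo (lat -60.033°, lon 94.739°): 271.3 km
Alpha (lat -58.530°, lon 97.463°): 238.6 km
Charlie (lat -57.787°, lon 92.596°): 71.1 km
Delta (lat -57.949°, lon 93.489°): 37.4 km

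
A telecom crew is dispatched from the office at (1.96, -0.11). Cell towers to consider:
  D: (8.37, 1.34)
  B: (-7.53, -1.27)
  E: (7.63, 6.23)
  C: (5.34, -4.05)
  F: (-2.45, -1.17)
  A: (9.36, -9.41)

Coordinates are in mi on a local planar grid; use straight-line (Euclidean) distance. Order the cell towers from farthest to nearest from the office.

Distance from the office at (1.96, -0.11) to each:
A (9.36, -9.41): 11.9 mi
B (-7.53, -1.27): 9.6 mi
E (7.63, 6.23): 8.5 mi
D (8.37, 1.34): 6.6 mi
C (5.34, -4.05): 5.2 mi
F (-2.45, -1.17): 4.5 mi

A, B, E, D, C, F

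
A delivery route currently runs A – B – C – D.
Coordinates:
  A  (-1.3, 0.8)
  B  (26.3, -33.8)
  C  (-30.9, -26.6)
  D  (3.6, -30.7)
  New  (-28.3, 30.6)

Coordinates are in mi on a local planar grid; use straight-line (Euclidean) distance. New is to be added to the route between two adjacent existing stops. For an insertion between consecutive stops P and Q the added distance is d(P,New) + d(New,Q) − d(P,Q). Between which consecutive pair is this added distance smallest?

Added distance for inserting New between each consecutive pair:
A–B: 80.4 mi
B–C: 84.0 mi
C–D: 91.6 mi
Smallest added distance is 80.4 mi, inserting between A and B.

between A and B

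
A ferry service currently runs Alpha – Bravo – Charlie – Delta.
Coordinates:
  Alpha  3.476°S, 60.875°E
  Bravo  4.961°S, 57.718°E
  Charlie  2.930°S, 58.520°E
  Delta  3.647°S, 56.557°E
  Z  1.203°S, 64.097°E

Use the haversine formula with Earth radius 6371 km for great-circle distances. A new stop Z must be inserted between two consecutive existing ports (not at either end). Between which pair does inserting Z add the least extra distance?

Added distance for inserting Z between each consecutive pair:
Alpha–Bravo: 873.4 km
Bravo–Charlie: 1228.3 km
Charlie–Delta: 1297.3 km
Smallest added distance is 873.4 km, inserting between Alpha and Bravo.

between Alpha and Bravo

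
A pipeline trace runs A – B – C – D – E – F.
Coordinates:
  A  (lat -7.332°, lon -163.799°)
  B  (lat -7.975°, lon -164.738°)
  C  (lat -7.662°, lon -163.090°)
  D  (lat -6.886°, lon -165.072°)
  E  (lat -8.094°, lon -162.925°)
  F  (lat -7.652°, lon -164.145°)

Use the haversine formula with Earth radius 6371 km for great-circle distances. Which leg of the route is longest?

Leg distances:
A→B: 125.8 km
B→C: 184.9 km
C→D: 235.0 km
D→E: 272.2 km
E→F: 143.1 km
The longest leg is D–E at 272.2 km.

D–E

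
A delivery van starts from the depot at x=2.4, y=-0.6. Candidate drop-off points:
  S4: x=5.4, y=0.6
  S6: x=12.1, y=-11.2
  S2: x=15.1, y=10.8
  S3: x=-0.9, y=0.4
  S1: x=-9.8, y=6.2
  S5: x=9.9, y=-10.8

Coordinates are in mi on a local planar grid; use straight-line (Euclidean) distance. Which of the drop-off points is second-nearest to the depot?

S3

Distance to each, sorted:
S4: 3.2 mi
S3: 3.4 mi
S5: 12.7 mi
S1: 14.0 mi
S6: 14.4 mi
S2: 17.1 mi
The second-nearest is S3 at 3.4 mi.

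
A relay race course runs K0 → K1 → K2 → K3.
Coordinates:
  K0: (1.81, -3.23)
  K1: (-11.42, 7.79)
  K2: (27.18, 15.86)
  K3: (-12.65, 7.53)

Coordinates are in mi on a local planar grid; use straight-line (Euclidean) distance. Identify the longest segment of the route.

Leg distances:
K0→K1: 17.2 mi
K1→K2: 39.4 mi
K2→K3: 40.7 mi
The longest leg is K2–K3 at 40.7 mi.

K2–K3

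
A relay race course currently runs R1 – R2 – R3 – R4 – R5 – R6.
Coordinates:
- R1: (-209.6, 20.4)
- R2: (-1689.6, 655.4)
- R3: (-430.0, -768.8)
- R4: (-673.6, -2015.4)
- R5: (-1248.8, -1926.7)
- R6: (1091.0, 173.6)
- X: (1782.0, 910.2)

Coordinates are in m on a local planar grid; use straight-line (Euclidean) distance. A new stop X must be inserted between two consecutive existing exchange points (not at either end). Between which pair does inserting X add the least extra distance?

Added distance for inserting X between each consecutive pair:
R1–R2: 4051.8 m
R2–R3: 4356.7 m
R3–R4: 5326.4 m
R4–R5: 7388.9 m
R5–R6: 2017.1 m
Smallest added distance is 2017.1 m, inserting between R5 and R6.

between R5 and R6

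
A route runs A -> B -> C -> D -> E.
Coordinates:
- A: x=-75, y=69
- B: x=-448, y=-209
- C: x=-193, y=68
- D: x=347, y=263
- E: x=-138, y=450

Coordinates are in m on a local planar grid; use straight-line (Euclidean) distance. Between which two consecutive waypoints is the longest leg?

C–D

Leg distances:
A→B: 465.2 m
B→C: 376.5 m
C→D: 574.1 m
D→E: 519.8 m
The longest leg is C–D at 574.1 m.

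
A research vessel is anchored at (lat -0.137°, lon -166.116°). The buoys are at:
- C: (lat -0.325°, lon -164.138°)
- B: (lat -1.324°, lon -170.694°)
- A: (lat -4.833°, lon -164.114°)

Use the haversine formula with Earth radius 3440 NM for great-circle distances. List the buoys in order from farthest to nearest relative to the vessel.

A, B, C

Distances from the vessel:
A (lat -4.833°, lon -164.114°): 306.4 NM
B (lat -1.324°, lon -170.694°): 283.9 NM
C (lat -0.325°, lon -164.138°): 119.3 NM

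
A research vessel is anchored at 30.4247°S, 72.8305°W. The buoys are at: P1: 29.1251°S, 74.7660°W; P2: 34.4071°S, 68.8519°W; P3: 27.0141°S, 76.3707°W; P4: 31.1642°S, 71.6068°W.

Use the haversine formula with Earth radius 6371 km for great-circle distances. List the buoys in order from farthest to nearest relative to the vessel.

P2, P3, P1, P4

Distances from the vessel:
P2 34.4071°S, 68.8519°W: 579.2 km
P3 27.0141°S, 76.3707°W: 512.8 km
P1 29.1251°S, 74.7660°W: 236.2 km
P4 31.1642°S, 71.6068°W: 142.9 km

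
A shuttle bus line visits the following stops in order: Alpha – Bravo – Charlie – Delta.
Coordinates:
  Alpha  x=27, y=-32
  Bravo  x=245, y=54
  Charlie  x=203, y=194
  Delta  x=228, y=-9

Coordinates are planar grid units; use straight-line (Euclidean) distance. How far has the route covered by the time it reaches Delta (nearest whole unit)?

585

Leg distances:
Alpha→Bravo: 234.4  (cumulative 234.4)
Bravo→Charlie: 146.2  (cumulative 380.5)
Charlie→Delta: 204.5  (cumulative 585.0)
Cumulative distance at Delta ≈ 585.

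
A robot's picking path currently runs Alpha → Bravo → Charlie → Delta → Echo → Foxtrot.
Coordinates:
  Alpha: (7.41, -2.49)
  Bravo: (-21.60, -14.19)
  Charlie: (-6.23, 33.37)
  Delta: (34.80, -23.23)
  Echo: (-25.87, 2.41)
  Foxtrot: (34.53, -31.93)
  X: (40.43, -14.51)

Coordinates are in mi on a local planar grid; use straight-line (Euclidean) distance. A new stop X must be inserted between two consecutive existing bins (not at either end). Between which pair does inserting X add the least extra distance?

between Charlie and Delta

Added distance for inserting X between each consecutive pair:
Alpha–Bravo: 65.9 mi
Bravo–Charlie: 78.9 mi
Charlie–Delta: 7.3 mi
Delta–Echo: 12.9 mi
Echo–Foxtrot: 17.3 mi
Smallest added distance is 7.3 mi, inserting between Charlie and Delta.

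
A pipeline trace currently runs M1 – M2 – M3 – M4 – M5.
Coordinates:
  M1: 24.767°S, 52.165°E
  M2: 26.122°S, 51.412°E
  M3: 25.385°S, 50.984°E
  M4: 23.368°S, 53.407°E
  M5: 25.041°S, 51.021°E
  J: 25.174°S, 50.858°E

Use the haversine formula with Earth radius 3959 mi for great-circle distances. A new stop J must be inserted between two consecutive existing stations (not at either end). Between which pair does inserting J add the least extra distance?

between M3 and M4

Added distance for inserting J between each consecutive pair:
M1–M2: 55.8 mi
M2–M3: 33.1 mi
M3–M4: 13.3 mi
M4–M5: 27.4 mi
Smallest added distance is 13.3 mi, inserting between M3 and M4.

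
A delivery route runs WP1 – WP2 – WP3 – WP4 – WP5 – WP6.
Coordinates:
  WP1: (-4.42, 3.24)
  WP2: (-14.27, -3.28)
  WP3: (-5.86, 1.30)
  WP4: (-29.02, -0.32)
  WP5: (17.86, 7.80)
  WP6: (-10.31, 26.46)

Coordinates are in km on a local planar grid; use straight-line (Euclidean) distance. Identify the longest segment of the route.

WP4–WP5

Leg distances:
WP1→WP2: 11.8 km
WP2→WP3: 9.6 km
WP3→WP4: 23.2 km
WP4→WP5: 47.6 km
WP5→WP6: 33.8 km
The longest leg is WP4–WP5 at 47.6 km.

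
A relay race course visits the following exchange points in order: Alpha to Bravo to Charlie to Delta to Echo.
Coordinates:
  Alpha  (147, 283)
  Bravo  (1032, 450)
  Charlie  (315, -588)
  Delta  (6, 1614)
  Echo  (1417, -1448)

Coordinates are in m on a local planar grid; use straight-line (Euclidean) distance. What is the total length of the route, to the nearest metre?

7757 m

Leg distances:
Alpha→Bravo: 900.6 m  (cumulative 900.6 m)
Bravo→Charlie: 1261.6 m  (cumulative 2162.2 m)
Charlie→Delta: 2223.6 m  (cumulative 4385.8 m)
Delta→Echo: 3371.5 m  (cumulative 7757.2 m)
Total route length ≈ 7757 m.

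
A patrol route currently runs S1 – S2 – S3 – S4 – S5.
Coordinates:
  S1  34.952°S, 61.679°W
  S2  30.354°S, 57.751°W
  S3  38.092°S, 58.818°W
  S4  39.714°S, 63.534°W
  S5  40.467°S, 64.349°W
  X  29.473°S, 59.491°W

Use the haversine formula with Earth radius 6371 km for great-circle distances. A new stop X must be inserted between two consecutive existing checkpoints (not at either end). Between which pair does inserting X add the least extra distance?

Added distance for inserting X between each consecutive pair:
S1–S2: 207.6 km
S2–S3: 288.6 km
S3–S4: 1711.3 km
S4–S5: 2387.9 km
Smallest added distance is 207.6 km, inserting between S1 and S2.

between S1 and S2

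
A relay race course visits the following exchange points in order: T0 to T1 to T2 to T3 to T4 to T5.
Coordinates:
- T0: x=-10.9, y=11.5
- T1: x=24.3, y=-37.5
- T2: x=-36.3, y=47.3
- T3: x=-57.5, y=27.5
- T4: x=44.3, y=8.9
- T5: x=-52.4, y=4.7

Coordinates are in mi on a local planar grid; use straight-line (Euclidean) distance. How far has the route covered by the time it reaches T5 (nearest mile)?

394 mi

Leg distances:
T0→T1: 60.3 mi  (cumulative 60.3 mi)
T1→T2: 104.2 mi  (cumulative 164.6 mi)
T2→T3: 29.0 mi  (cumulative 193.6 mi)
T3→T4: 103.5 mi  (cumulative 297.1 mi)
T4→T5: 96.8 mi  (cumulative 393.8 mi)
Cumulative distance at T5 ≈ 394 mi.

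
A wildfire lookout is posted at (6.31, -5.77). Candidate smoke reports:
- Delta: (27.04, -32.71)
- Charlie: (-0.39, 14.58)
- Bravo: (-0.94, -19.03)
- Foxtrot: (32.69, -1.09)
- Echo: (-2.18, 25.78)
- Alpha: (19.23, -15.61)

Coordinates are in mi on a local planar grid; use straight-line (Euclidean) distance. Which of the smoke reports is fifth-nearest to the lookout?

Echo

Distance to each, sorted:
Bravo: 15.1 mi
Alpha: 16.2 mi
Charlie: 21.4 mi
Foxtrot: 26.8 mi
Echo: 32.7 mi
Delta: 34.0 mi
The fifth-nearest is Echo at 32.7 mi.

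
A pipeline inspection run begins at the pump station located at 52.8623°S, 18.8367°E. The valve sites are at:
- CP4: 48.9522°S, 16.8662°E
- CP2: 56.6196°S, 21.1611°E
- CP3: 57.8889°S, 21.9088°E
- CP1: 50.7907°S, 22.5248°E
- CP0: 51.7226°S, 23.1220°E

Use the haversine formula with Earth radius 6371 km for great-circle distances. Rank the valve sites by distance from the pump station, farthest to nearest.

Distances from the pump station:
CP3 57.8889°S, 21.9088°E: 591.5 km
CP4 48.9522°S, 16.8662°E: 456.2 km
CP2 56.6196°S, 21.1611°E: 443.6 km
CP1 50.7907°S, 22.5248°E: 342.4 km
CP0 51.7226°S, 23.1220°E: 317.7 km

CP3, CP4, CP2, CP1, CP0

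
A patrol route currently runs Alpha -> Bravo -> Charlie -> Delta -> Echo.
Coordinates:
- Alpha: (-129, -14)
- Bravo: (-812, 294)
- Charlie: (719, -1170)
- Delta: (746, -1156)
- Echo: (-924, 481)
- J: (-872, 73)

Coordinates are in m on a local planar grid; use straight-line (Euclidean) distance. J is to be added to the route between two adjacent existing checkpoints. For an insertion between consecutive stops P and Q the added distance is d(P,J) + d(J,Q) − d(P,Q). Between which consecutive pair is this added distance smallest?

between Delta and Echo

Added distance for inserting J between each consecutive pair:
Alpha–Bravo: 227.8 m
Bravo–Charlie: 129.7 m
Charlie–Delta: 4020.4 m
Delta–Echo: 104.6 m
Smallest added distance is 104.6 m, inserting between Delta and Echo.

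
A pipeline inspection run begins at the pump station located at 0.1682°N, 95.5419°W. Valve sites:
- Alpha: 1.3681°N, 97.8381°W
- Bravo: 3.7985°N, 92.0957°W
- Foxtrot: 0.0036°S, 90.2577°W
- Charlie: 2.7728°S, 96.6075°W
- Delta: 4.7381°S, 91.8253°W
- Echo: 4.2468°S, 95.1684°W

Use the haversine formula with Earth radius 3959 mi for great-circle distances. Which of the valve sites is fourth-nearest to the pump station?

Distance to each, sorted:
Alpha: 179.0 mi
Charlie: 216.1 mi
Echo: 306.2 mi
Bravo: 345.7 mi
Foxtrot: 365.3 mi
Delta: 425.1 mi
The fourth-nearest is Bravo at 345.7 mi.

Bravo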